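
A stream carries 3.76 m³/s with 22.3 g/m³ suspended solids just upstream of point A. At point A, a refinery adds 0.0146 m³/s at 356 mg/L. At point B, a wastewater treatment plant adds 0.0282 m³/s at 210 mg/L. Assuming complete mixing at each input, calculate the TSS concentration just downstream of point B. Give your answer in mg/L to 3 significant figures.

25.0 mg/L

After input A: C = (3.76·22.3 + 0.0146·356) / 3.775 = 23.59 mg/L.
After input B: C = (3.775·23.59 + 0.0282·210) / 3.803 = 24.97 mg/L.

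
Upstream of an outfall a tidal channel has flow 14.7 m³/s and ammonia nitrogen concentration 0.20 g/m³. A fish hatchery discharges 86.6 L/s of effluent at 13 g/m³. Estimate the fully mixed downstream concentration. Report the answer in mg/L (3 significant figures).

0.275 mg/L

86.6 L/s = 0.0866 m³/s.
Flow-weighted mixing gives C = (0.0866·13 + 14.7·0.2) / (0.0866 + 14.7) = 4.066/14.79 = 0.275 mg/L.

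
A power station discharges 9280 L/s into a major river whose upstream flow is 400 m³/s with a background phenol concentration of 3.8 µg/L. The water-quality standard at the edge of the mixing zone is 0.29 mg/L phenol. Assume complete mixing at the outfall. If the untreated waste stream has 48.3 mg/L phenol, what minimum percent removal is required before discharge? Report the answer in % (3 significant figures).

9280 L/s = 9.28 m³/s.
3.8 µg/L = 0.0038 mg/L.
Mass balance: 0.29·409.3 = 9.28·Cₑ + 400·0.0038.
Cₑ = (118.7 − 1.52) / 9.28 = 12.63 mg/L.
Required removal = 1 − 12.63/48.3 = 73.86 %.

73.9 %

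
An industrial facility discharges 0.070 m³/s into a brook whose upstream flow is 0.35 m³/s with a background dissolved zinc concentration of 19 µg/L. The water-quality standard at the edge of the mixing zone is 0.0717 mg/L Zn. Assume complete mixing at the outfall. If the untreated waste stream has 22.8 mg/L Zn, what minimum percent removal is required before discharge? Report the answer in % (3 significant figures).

98.5 %

19 µg/L = 0.019 mg/L.
Mass balance: 0.0717·0.42 = 0.07·Cₑ + 0.35·0.019.
Cₑ = (0.03011 − 0.00665) / 0.07 = 0.3352 mg/L.
Required removal = 1 − 0.3352/22.8 = 98.53 %.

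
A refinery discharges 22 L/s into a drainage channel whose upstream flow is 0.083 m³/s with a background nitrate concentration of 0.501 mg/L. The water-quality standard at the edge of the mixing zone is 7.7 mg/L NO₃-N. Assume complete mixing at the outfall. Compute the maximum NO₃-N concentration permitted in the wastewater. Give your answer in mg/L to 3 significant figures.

34.9 mg/L

22 L/s = 0.022 m³/s.
Mass balance: 7.7·0.105 = 0.022·Cₑ + 0.083·0.501.
Cₑ = (0.8085 − 0.04158) / 0.022 = 34.86 mg/L.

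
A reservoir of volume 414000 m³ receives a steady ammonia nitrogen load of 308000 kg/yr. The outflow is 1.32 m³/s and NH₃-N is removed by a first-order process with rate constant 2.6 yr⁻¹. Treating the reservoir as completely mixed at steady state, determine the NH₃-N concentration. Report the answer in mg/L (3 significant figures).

7.21 mg/L

Outflow Q = 1.32 m³/s × 3.156e+07 s/yr = 4.166e+07 m³/yr.
Steady-state CSTR mass balance: W = Q·C + k·V·C, so C = W/(Q + kV).
Q + kV = 4.166e+07 + 2.6·414000 = 4.273e+07 m³/yr.
C = 308000/4.273e+07 = 0.007208 kg/m³ = 7.208 mg/L.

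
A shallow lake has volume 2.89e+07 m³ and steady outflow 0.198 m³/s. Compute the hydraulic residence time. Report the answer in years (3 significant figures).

4.63 yr

Q = 0.198 m³/s × 3.156e+07 s/yr = 6.248e+06 m³/yr.
Hydraulic residence time τ = V/Q = 2.89e+07/6.248e+06 = 4.625 yr.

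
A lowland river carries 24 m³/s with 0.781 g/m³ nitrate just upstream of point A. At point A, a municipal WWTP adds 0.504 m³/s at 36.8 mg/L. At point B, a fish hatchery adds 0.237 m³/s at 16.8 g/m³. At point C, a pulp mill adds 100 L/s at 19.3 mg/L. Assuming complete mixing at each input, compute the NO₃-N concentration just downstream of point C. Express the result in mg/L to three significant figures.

1.74 mg/L

After input A: C = (24·0.781 + 0.504·36.8) / 24.5 = 1.522 mg/L.
After input B: C = (24.5·1.522 + 0.237·16.8) / 24.74 = 1.668 mg/L.
100 L/s = 0.1 m³/s.
After input C: C = (24.74·1.668 + 0.1·19.3) / 24.84 = 1.739 mg/L.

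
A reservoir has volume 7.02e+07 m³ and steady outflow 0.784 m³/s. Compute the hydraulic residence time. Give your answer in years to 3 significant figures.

2.84 yr

Q = 0.784 m³/s × 3.156e+07 s/yr = 2.474e+07 m³/yr.
Hydraulic residence time τ = V/Q = 7.02e+07/2.474e+07 = 2.837 yr.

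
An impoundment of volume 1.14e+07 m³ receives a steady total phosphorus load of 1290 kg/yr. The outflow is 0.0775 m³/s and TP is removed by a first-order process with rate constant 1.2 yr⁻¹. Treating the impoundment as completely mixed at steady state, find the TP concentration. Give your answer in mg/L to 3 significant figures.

Outflow Q = 0.0775 m³/s × 3.156e+07 s/yr = 2.446e+06 m³/yr.
Steady-state CSTR mass balance: W = Q·C + k·V·C, so C = W/(Q + kV).
Q + kV = 2.446e+06 + 1.2·1.14e+07 = 1.613e+07 m³/yr.
C = 1290/1.613e+07 = 8e-05 kg/m³ = 0.08 mg/L.

0.0800 mg/L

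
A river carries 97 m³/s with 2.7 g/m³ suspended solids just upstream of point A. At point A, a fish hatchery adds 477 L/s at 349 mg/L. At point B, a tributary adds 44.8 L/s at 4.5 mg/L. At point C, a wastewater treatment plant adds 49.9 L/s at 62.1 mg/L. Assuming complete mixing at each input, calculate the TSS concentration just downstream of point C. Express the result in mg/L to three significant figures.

4.42 mg/L

477 L/s = 0.477 m³/s.
After input A: C = (97·2.7 + 0.477·349) / 97.48 = 4.395 mg/L.
44.8 L/s = 0.0448 m³/s.
After input B: C = (97.48·4.395 + 0.0448·4.5) / 97.52 = 4.395 mg/L.
49.9 L/s = 0.0499 m³/s.
After input C: C = (97.52·4.395 + 0.0499·62.1) / 97.57 = 4.424 mg/L.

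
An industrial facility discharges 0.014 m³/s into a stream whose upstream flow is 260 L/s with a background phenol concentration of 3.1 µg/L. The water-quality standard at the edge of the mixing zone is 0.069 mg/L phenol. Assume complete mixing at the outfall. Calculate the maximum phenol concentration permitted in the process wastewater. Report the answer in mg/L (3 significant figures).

1.29 mg/L

260 L/s = 0.26 m³/s.
3.1 µg/L = 0.0031 mg/L.
Mass balance: 0.069·0.274 = 0.014·Cₑ + 0.26·0.0031.
Cₑ = (0.01891 − 0.000806) / 0.014 = 1.293 mg/L.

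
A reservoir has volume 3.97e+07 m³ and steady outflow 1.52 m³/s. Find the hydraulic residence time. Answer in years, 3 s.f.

Q = 1.52 m³/s × 3.156e+07 s/yr = 4.797e+07 m³/yr.
Hydraulic residence time τ = V/Q = 3.97e+07/4.797e+07 = 0.8276 yr.

0.828 yr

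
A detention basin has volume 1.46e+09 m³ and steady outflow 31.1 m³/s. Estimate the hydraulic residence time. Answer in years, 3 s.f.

Q = 31.1 m³/s × 3.156e+07 s/yr = 9.814e+08 m³/yr.
Hydraulic residence time τ = V/Q = 1.46e+09/9.814e+08 = 1.488 yr.

1.49 yr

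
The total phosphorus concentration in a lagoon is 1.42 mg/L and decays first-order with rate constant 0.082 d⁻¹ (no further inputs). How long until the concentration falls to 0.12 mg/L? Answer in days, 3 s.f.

t = ln(C₀/C)/k = ln(1.42/0.12)/0.082 = 2.471/0.082 = 30.13 d.

30.1 d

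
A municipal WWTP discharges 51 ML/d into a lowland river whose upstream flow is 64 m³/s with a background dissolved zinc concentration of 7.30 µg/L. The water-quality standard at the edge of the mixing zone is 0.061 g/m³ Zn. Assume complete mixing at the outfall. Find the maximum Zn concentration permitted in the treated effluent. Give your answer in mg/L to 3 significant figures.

51 ML/d = 0.5903 m³/s.
7.30 µg/L = 0.0073 mg/L.
Mass balance: 0.061·64.59 = 0.5903·Cₑ + 64·0.0073.
Cₑ = (3.94 − 0.4672) / 0.5903 = 5.883 mg/L.

5.88 mg/L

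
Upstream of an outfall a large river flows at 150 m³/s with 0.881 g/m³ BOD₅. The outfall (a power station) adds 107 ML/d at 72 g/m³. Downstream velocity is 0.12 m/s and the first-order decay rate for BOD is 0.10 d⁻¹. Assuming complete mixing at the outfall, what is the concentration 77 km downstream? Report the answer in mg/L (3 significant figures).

107 ML/d = 1.238 m³/s.
After complete mixing, C₀ = (1.238·72 + 150·0.881) / 151.2 = 1.463 mg/L.
Travel time t = 7.7e+04 m / 0.12 m/s = 6.417e+05 s = 7.427 d.
C = 1.463·exp(−0.10·7.427) = 1.463·0.4758 = 0.6963 mg/L.

0.696 mg/L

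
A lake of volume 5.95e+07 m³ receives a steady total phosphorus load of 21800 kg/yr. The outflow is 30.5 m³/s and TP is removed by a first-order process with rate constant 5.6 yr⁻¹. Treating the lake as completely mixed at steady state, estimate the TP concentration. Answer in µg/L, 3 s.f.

16.8 µg/L

Outflow Q = 30.5 m³/s × 3.156e+07 s/yr = 9.625e+08 m³/yr.
Steady-state CSTR mass balance: W = Q·C + k·V·C, so C = W/(Q + kV).
Q + kV = 9.625e+08 + 5.6·5.95e+07 = 1.296e+09 m³/yr.
C = 21800/1.296e+09 = 1.682e-05 kg/m³ = 0.01682 mg/L = 16.82 µg/L.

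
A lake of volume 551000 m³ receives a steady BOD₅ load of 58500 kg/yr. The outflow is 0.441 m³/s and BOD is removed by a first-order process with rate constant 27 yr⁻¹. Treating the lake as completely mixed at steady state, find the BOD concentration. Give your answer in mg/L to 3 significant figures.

Outflow Q = 0.441 m³/s × 3.156e+07 s/yr = 1.392e+07 m³/yr.
Steady-state CSTR mass balance: W = Q·C + k·V·C, so C = W/(Q + kV).
Q + kV = 1.392e+07 + 27·551000 = 2.879e+07 m³/yr.
C = 58500/2.879e+07 = 0.002032 kg/m³ = 2.032 mg/L.

2.03 mg/L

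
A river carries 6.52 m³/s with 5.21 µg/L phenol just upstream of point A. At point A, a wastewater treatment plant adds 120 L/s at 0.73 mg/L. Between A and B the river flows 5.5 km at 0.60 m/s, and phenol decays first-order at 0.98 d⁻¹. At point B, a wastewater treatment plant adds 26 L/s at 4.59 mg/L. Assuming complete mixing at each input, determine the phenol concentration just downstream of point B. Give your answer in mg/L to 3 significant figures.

5.21 µg/L = 0.00521 mg/L.
120 L/s = 0.12 m³/s.
After input A: C = (6.52·0.00521 + 0.12·0.73) / 6.64 = 0.01831 mg/L.
Over the 5.5 km reach to input B (t = 9167 s = 0.1061 d), decay gives C = 0.01831·exp(−0.98·0.1061) = 0.0165 mg/L.
26 L/s = 0.026 m³/s.
After input B: C = (6.64·0.0165 + 0.026·4.59) / 6.666 = 0.03434 mg/L.

0.0343 mg/L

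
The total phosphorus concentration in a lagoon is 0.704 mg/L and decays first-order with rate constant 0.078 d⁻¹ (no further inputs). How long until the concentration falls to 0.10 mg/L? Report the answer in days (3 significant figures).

t = ln(C₀/C)/k = ln(0.704/0.10)/0.078 = 1.952/0.078 = 25.02 d.

25.0 d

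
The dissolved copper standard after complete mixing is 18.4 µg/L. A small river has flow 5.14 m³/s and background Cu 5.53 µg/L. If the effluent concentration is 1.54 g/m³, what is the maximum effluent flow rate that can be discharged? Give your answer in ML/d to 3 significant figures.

3.76 ML/d

5.53 µg/L = 0.00553 mg/L.
18.4 µg/L = 0.0184 mg/L.
Mass balance at complete mixing: C_std·(Q_w + Q_r) = Q_w·C_e + Q_r·C_b.
Rearranging, Q_w = Q_r·(C_std − C_b)/(C_e − C_std) = 5.14·(0.0184 − 0.00553) / (1.54 − 0.0184) = 0.04348 m³/s.
= 3.756 ML/d.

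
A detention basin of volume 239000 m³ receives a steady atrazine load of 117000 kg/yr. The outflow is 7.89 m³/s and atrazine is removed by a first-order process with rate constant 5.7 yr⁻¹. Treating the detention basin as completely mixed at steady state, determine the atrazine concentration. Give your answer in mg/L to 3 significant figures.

0.467 mg/L

Outflow Q = 7.89 m³/s × 3.156e+07 s/yr = 2.49e+08 m³/yr.
Steady-state CSTR mass balance: W = Q·C + k·V·C, so C = W/(Q + kV).
Q + kV = 2.49e+08 + 5.7·239000 = 2.504e+08 m³/yr.
C = 117000/2.504e+08 = 0.0004673 kg/m³ = 0.4673 mg/L.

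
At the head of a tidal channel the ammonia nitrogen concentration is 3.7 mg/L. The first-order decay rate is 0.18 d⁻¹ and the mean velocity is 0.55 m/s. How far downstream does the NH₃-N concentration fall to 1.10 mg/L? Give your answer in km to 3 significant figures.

From C = C₀·e^(−kt), t = ln(C₀/C)/k = ln(3.7/1.10)/0.18 = 1.213/0.18 = 6.739 d.
Distance = v·t = 0.55 m/s × 5.823e+05 s = 3.202e+05 m = 320.2 km.

320 km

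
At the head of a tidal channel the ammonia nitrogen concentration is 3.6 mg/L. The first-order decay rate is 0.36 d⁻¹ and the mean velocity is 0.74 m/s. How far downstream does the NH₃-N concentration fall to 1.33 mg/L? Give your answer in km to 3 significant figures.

177 km

From C = C₀·e^(−kt), t = ln(C₀/C)/k = ln(3.6/1.33)/0.36 = 0.9958/0.36 = 2.766 d.
Distance = v·t = 0.74 m/s × 2.39e+05 s = 1.768e+05 m = 176.8 km.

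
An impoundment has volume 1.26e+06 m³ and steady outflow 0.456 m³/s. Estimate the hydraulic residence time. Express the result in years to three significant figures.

Q = 0.456 m³/s × 3.156e+07 s/yr = 1.439e+07 m³/yr.
Hydraulic residence time τ = V/Q = 1.26e+06/1.439e+07 = 0.08756 yr.

0.0876 yr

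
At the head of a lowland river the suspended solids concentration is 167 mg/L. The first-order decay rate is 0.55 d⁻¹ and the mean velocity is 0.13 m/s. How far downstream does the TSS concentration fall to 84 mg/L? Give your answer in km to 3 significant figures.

From C = C₀·e^(−kt), t = ln(C₀/C)/k = ln(167/84)/0.55 = 0.6872/0.55 = 1.249 d.
Distance = v·t = 0.13 m/s × 1.079e+05 s = 1.403e+04 m = 14.03 km.

14.0 km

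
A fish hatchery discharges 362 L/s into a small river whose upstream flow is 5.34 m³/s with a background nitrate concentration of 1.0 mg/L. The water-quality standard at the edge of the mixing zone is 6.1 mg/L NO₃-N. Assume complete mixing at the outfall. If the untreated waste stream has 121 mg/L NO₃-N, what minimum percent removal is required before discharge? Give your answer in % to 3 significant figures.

32.8 %

362 L/s = 0.362 m³/s.
Mass balance: 6.1·5.702 = 0.362·Cₑ + 5.34·1.
Cₑ = (34.78 − 5.34) / 0.362 = 81.33 mg/L.
Required removal = 1 − 81.33/121 = 32.78 %.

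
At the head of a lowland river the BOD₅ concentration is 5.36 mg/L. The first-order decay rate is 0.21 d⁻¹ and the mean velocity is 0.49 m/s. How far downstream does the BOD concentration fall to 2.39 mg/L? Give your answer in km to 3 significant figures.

163 km

From C = C₀·e^(−kt), t = ln(C₀/C)/k = ln(5.36/2.39)/0.21 = 0.8077/0.21 = 3.846 d.
Distance = v·t = 0.49 m/s × 3.323e+05 s = 1.628e+05 m = 162.8 km.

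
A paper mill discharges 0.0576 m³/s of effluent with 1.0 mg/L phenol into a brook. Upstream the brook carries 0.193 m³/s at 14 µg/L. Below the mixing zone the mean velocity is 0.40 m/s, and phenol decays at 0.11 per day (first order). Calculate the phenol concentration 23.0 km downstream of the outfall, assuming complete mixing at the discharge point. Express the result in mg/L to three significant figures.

0.224 mg/L

14 µg/L = 0.014 mg/L.
After complete mixing, C₀ = (0.0576·1 + 0.193·0.014) / 0.2506 = 0.2406 mg/L.
Travel time t = 2.3e+04 m / 0.40 m/s = 5.75e+04 s = 0.6655 d.
C = 0.2406·exp(−0.11·0.6655) = 0.2406·0.9294 = 0.2236 mg/L.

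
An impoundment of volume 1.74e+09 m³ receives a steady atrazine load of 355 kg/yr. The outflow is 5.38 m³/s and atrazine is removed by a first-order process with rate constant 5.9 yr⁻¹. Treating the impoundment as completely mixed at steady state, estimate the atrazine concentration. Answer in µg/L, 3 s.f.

Outflow Q = 5.38 m³/s × 3.156e+07 s/yr = 1.698e+08 m³/yr.
Steady-state CSTR mass balance: W = Q·C + k·V·C, so C = W/(Q + kV).
Q + kV = 1.698e+08 + 5.9·1.74e+09 = 1.044e+10 m³/yr.
C = 355/1.044e+10 = 3.402e-08 kg/m³ = 3.402e-05 mg/L = 0.03402 µg/L.

0.0340 µg/L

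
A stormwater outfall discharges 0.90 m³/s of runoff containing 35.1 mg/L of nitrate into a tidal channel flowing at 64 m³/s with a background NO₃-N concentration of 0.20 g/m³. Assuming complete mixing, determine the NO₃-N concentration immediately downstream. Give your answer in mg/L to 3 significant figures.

Flow-weighted mixing gives C = (0.9·35.1 + 64·0.2) / (0.9 + 64) = 44.39/64.9 = 0.684 mg/L.

0.684 mg/L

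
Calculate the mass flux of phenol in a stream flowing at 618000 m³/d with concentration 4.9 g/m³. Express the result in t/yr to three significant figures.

1110 t/yr

618000 m³/d = 7.153 m³/s.
Mass flux = Q·C = 7.153 m³/s × 4.9 g/m³ = 35.05 g/s.
= 35.05 g/s × 31.56 = 1106 t/yr.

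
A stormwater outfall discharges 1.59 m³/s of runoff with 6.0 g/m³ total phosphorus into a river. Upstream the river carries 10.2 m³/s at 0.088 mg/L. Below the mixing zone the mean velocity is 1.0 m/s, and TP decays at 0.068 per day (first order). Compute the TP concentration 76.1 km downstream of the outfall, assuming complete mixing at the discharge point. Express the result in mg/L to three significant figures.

0.834 mg/L

After complete mixing, C₀ = (1.59·6 + 10.2·0.088) / 11.79 = 0.8853 mg/L.
Travel time t = 7.61e+04 m / 1.0 m/s = 7.61e+04 s = 0.8808 d.
C = 0.8853·exp(−0.068·0.8808) = 0.8853·0.9419 = 0.8338 mg/L.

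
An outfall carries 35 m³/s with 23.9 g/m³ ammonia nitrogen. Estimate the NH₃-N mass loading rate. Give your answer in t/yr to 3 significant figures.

26400 t/yr

Mass flux = Q·C = 35 m³/s × 23.9 g/m³ = 836.5 g/s.
= 836.5 g/s × 31.56 = 2.64e+04 t/yr.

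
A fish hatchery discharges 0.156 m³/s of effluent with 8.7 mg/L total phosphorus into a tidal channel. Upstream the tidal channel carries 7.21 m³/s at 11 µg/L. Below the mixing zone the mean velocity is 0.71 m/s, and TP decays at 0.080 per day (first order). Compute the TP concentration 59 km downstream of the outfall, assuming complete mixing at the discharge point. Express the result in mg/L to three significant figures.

11 µg/L = 0.011 mg/L.
After complete mixing, C₀ = (0.156·8.7 + 7.21·0.011) / 7.366 = 0.195 mg/L.
Travel time t = 5.9e+04 m / 0.71 m/s = 8.31e+04 s = 0.9618 d.
C = 0.195·exp(−0.080·0.9618) = 0.195·0.9259 = 0.1806 mg/L.

0.181 mg/L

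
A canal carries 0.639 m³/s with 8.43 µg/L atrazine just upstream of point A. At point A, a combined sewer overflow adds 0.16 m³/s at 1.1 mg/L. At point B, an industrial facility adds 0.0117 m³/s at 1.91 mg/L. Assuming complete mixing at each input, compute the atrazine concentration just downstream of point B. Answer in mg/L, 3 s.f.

8.43 µg/L = 0.00843 mg/L.
After input A: C = (0.639·0.00843 + 0.16·1.1) / 0.799 = 0.227 mg/L.
After input B: C = (0.799·0.227 + 0.0117·1.91) / 0.8107 = 0.2513 mg/L.

0.251 mg/L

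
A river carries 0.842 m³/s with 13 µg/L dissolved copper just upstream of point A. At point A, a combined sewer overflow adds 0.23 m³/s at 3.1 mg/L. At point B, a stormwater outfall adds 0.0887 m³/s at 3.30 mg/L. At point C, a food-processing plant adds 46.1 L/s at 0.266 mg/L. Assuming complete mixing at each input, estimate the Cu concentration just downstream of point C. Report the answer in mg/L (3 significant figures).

13 µg/L = 0.013 mg/L.
After input A: C = (0.842·0.013 + 0.23·3.1) / 1.072 = 0.6753 mg/L.
After input B: C = (1.072·0.6753 + 0.0887·3.3) / 1.161 = 0.8759 mg/L.
46.1 L/s = 0.0461 m³/s.
After input C: C = (1.161·0.8759 + 0.0461·0.266) / 1.207 = 0.8526 mg/L.

0.853 mg/L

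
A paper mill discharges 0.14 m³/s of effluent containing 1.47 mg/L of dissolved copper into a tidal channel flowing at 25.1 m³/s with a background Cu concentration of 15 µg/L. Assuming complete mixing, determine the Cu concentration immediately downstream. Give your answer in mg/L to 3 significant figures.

0.0231 mg/L

15 µg/L = 0.015 mg/L.
By mass balance at complete mixing, C = (0.14·1.47 + 25.1·0.015) / (0.14 + 25.1) = 0.5823/25.24 = 0.02307 mg/L.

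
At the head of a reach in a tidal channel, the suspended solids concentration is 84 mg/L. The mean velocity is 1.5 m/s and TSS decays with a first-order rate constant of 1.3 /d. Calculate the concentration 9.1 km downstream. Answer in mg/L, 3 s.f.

76.7 mg/L

Travel time t = 9.1 km / 1.5 m/s = 9100/1.5 = 6067 s = 0.07022 d.
First-order decay: C = 84·exp(−1.3·0.07022) = 84·0.9128 = 76.67 mg/L.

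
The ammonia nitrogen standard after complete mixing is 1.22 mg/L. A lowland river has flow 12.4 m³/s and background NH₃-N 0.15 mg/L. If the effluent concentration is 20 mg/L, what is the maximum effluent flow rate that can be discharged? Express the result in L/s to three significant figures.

706 L/s

Mass balance at complete mixing: C_std·(Q_w + Q_r) = Q_w·C_e + Q_r·C_b.
Rearranging, Q_w = Q_r·(C_std − C_b)/(C_e − C_std) = 12.4·(1.22 − 0.15) / (20 − 1.22) = 0.7065 m³/s.
= 706.5 L/s.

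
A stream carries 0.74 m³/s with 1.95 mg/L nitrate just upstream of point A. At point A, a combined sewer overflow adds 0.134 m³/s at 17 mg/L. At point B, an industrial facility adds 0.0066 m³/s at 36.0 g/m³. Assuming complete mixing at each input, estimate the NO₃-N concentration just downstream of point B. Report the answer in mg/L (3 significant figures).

4.50 mg/L

After input A: C = (0.74·1.95 + 0.134·17) / 0.874 = 4.257 mg/L.
After input B: C = (0.874·4.257 + 0.0066·36) / 0.8806 = 4.495 mg/L.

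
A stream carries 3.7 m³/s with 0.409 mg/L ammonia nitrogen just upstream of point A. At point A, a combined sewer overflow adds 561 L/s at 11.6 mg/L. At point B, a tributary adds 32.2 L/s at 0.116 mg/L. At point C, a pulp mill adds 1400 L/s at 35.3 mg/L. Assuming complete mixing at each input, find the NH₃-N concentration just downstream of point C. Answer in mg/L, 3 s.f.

10.1 mg/L

561 L/s = 0.561 m³/s.
After input A: C = (3.7·0.409 + 0.561·11.6) / 4.261 = 1.882 mg/L.
32.2 L/s = 0.0322 m³/s.
After input B: C = (4.261·1.882 + 0.0322·0.116) / 4.293 = 1.869 mg/L.
1400 L/s = 1.4 m³/s.
After input C: C = (4.293·1.869 + 1.4·35.3) / 5.693 = 10.09 mg/L.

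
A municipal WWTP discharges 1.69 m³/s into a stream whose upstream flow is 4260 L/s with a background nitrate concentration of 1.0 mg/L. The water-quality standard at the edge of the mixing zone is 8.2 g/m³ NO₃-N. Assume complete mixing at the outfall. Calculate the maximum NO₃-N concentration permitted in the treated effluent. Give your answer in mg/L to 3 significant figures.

26.3 mg/L

4260 L/s = 4.26 m³/s.
Mass balance: 8.2·5.95 = 1.69·Cₑ + 4.26·1.
Cₑ = (48.79 − 4.26) / 1.69 = 26.35 mg/L.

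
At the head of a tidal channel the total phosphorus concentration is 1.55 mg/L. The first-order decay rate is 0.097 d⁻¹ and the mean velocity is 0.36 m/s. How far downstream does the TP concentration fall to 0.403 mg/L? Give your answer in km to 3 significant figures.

432 km

From C = C₀·e^(−kt), t = ln(C₀/C)/k = ln(1.55/0.403)/0.097 = 1.347/0.097 = 13.89 d.
Distance = v·t = 0.36 m/s × 1.2e+06 s = 4.32e+05 m = 432 km.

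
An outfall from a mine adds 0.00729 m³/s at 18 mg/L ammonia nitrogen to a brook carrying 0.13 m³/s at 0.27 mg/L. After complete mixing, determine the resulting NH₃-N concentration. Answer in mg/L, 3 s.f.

By mass balance at complete mixing, C = (0.00729·18 + 0.13·0.27) / (0.00729 + 0.13) = 0.1663/0.1373 = 1.211 mg/L.

1.21 mg/L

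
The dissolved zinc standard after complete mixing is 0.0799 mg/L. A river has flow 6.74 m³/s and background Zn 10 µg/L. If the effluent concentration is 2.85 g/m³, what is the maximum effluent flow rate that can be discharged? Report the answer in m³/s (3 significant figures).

10 µg/L = 0.01 mg/L.
Mass balance at complete mixing: C_std·(Q_w + Q_r) = Q_w·C_e + Q_r·C_b.
Rearranging, Q_w = Q_r·(C_std − C_b)/(C_e − C_std) = 6.74·(0.0799 − 0.01) / (2.85 − 0.0799) = 0.1701 m³/s.

0.170 m³/s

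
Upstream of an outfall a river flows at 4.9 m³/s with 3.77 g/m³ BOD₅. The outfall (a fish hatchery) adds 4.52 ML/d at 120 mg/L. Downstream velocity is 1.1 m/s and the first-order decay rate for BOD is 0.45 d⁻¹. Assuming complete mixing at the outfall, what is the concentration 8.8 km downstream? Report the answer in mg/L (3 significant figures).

4.79 mg/L

4.52 ML/d = 0.05231 m³/s.
After complete mixing, C₀ = (0.05231·120 + 4.9·3.77) / 4.952 = 4.998 mg/L.
Travel time t = 8800 m / 1.1 m/s = 8000 s = 0.09259 d.
C = 4.998·exp(−0.45·0.09259) = 4.998·0.9592 = 4.794 mg/L.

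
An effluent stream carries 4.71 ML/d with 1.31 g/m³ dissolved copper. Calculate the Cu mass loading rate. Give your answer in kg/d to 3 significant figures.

6.17 kg/d

4.71 ML/d = 0.05451 m³/s.
Mass flux = Q·C = 0.05451 m³/s × 1.31 g/m³ = 0.07141 g/s.
= 0.07141 g/s × 86.4 = 6.17 kg/d.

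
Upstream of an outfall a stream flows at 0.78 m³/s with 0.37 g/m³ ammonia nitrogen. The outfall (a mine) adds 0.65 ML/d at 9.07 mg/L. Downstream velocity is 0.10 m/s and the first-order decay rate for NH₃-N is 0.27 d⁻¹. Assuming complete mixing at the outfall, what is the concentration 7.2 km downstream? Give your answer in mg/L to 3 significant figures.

0.362 mg/L

0.65 ML/d = 0.007523 m³/s.
After complete mixing, C₀ = (0.007523·9.07 + 0.78·0.37) / 0.7875 = 0.4531 mg/L.
Travel time t = 7200 m / 0.10 m/s = 7.2e+04 s = 0.8333 d.
C = 0.4531·exp(−0.27·0.8333) = 0.4531·0.7985 = 0.3618 mg/L.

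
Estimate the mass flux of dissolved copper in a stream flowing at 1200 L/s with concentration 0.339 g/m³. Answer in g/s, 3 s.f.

0.407 g/s

1200 L/s = 1.2 m³/s.
Mass flux = Q·C = 1.2 m³/s × 0.339 g/m³ = 0.4068 g/s.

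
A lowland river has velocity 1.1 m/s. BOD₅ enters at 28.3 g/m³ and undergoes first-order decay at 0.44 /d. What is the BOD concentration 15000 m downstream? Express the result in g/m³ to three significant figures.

Travel time t = 15000 m / 1.1 m/s = 1.5e+04/1.1 = 1.364e+04 s = 0.1578 d.
First-order decay: C = 28.3·exp(−0.44·0.1578) = 28.3·0.9329 = 26.4 g/m³.

26.4 g/m³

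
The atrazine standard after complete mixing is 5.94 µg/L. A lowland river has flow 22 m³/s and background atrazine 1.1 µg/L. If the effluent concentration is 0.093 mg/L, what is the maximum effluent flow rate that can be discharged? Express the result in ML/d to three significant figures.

1.1 µg/L = 0.0011 mg/L.
5.94 µg/L = 0.00594 mg/L.
Mass balance at complete mixing: C_std·(Q_w + Q_r) = Q_w·C_e + Q_r·C_b.
Rearranging, Q_w = Q_r·(C_std − C_b)/(C_e − C_std) = 22·(0.00594 − 0.0011) / (0.093 − 0.00594) = 1.223 m³/s.
= 105.7 ML/d.

106 ML/d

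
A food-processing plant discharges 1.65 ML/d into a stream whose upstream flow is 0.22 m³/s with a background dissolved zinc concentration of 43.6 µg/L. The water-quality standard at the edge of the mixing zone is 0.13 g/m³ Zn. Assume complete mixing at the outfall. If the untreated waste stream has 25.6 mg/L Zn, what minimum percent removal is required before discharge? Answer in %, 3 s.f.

95.6 %

1.65 ML/d = 0.0191 m³/s.
43.6 µg/L = 0.0436 mg/L.
Mass balance: 0.13·0.2391 = 0.0191·Cₑ + 0.22·0.0436.
Cₑ = (0.03108 − 0.009592) / 0.0191 = 1.125 mg/L.
Required removal = 1 − 1.125/25.6 = 95.6 %.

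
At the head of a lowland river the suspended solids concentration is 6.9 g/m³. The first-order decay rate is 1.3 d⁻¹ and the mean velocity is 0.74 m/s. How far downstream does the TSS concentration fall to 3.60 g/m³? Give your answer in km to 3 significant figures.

From C = C₀·e^(−kt), t = ln(C₀/C)/k = ln(6.9/3.60)/1.3 = 0.6506/1.3 = 0.5005 d.
Distance = v·t = 0.74 m/s × 4.324e+04 s = 3.2e+04 m = 32 km.

32.0 km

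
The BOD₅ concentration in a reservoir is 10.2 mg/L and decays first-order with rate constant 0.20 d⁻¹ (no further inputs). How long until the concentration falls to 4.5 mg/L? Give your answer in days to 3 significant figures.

t = ln(C₀/C)/k = ln(10.2/4.5)/0.20 = 0.8183/0.20 = 4.092 d.

4.09 d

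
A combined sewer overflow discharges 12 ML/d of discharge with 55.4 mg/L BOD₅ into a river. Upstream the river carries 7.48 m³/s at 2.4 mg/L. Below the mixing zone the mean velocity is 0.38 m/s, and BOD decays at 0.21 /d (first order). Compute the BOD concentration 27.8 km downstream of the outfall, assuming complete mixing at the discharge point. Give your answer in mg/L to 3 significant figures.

2.82 mg/L

12 ML/d = 0.1389 m³/s.
After complete mixing, C₀ = (0.1389·55.4 + 7.48·2.4) / 7.619 = 3.366 mg/L.
Travel time t = 2.78e+04 m / 0.38 m/s = 7.316e+04 s = 0.8467 d.
C = 3.366·exp(−0.21·0.8467) = 3.366·0.8371 = 2.818 mg/L.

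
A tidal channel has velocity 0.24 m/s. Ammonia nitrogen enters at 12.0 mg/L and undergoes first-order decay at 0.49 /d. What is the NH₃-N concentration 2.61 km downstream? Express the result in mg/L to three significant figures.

11.3 mg/L

Travel time t = 2.61 km / 0.24 m/s = 2610/0.24 = 1.088e+04 s = 0.1259 d.
First-order decay: C = 12.0·exp(−0.49·0.1259) = 12.0·0.9402 = 11.28 mg/L.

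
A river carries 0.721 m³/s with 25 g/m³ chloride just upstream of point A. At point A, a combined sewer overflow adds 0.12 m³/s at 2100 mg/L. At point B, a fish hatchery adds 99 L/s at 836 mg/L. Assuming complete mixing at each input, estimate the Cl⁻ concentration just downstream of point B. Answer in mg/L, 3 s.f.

After input A: C = (0.721·25 + 0.12·2100) / 0.841 = 321.1 mg/L.
99 L/s = 0.099 m³/s.
After input B: C = (0.841·321.1 + 0.099·836) / 0.94 = 375.3 mg/L.

375 mg/L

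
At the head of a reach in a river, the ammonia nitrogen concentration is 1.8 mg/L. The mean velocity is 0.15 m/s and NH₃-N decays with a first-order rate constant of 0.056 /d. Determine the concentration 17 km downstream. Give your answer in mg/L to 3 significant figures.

1.67 mg/L

Travel time t = 17 km / 0.15 m/s = 1.7e+04/0.15 = 1.133e+05 s = 1.312 d.
First-order decay: C = 1.8·exp(−0.056·1.312) = 1.8·0.9292 = 1.673 mg/L.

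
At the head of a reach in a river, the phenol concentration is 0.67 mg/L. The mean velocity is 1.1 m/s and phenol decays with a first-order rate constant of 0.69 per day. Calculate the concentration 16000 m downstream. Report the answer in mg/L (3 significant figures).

0.597 mg/L

Travel time t = 16000 m / 1.1 m/s = 1.6e+04/1.1 = 1.455e+04 s = 0.1684 d.
First-order decay: C = 0.67·exp(−0.69·0.1684) = 0.67·0.8903 = 0.5965 mg/L.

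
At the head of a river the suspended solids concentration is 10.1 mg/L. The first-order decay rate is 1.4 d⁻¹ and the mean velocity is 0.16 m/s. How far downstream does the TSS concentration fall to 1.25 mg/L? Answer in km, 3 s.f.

20.6 km

From C = C₀·e^(−kt), t = ln(C₀/C)/k = ln(10.1/1.25)/1.4 = 2.089/1.4 = 1.492 d.
Distance = v·t = 0.16 m/s × 1.289e+05 s = 2.063e+04 m = 20.63 km.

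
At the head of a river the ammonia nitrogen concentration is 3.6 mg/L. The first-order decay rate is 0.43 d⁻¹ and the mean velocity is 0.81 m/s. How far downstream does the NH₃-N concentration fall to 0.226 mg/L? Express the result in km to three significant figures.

From C = C₀·e^(−kt), t = ln(C₀/C)/k = ln(3.6/0.226)/0.43 = 2.768/0.43 = 6.438 d.
Distance = v·t = 0.81 m/s × 5.562e+05 s = 4.505e+05 m = 450.5 km.

451 km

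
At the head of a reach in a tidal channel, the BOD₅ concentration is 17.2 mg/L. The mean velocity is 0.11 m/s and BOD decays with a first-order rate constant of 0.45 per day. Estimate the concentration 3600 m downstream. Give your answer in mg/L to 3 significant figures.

14.5 mg/L

Travel time t = 3600 m / 0.11 m/s = 3600/0.11 = 3.273e+04 s = 0.3788 d.
First-order decay: C = 17.2·exp(−0.45·0.3788) = 17.2·0.8433 = 14.5 mg/L.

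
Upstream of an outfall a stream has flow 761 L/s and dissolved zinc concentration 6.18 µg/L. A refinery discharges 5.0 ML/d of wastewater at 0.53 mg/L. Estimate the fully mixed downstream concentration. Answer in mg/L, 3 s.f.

0.0432 mg/L

5.0 ML/d = 0.05787 m³/s.
761 L/s = 0.761 m³/s.
6.18 µg/L = 0.00618 mg/L.
Conservation of mass across the mixing zone: C = (0.05787·0.53 + 0.761·0.00618) / (0.05787 + 0.761) = 0.03537/0.8189 = 0.0432 mg/L.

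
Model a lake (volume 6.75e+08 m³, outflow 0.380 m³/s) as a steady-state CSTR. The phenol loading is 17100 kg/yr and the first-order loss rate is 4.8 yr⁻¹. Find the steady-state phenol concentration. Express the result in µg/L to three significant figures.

5.26 µg/L

Outflow Q = 0.380 m³/s × 3.156e+07 s/yr = 1.199e+07 m³/yr.
Steady-state CSTR mass balance: W = Q·C + k·V·C, so C = W/(Q + kV).
Q + kV = 1.199e+07 + 4.8·6.75e+08 = 3.252e+09 m³/yr.
C = 17100/3.252e+09 = 5.258e-06 kg/m³ = 0.005258 mg/L = 5.258 µg/L.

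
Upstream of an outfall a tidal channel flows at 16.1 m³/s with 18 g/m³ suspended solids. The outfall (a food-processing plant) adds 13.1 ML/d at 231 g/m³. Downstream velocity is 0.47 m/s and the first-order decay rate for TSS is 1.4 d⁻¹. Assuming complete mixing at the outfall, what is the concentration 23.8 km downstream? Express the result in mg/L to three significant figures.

8.80 mg/L

13.1 ML/d = 0.1516 m³/s.
After complete mixing, C₀ = (0.1516·231 + 16.1·18) / 16.25 = 19.99 mg/L.
Travel time t = 2.38e+04 m / 0.47 m/s = 5.064e+04 s = 0.5861 d.
C = 19.99·exp(−1.4·0.5861) = 19.99·0.4402 = 8.798 mg/L.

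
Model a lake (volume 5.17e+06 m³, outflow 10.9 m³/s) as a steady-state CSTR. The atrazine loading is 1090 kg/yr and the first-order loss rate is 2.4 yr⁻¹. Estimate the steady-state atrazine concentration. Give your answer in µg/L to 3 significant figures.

3.06 µg/L

Outflow Q = 10.9 m³/s × 3.156e+07 s/yr = 3.44e+08 m³/yr.
Steady-state CSTR mass balance: W = Q·C + k·V·C, so C = W/(Q + kV).
Q + kV = 3.44e+08 + 2.4·5.17e+06 = 3.564e+08 m³/yr.
C = 1090/3.564e+08 = 3.058e-06 kg/m³ = 0.003058 mg/L = 3.058 µg/L.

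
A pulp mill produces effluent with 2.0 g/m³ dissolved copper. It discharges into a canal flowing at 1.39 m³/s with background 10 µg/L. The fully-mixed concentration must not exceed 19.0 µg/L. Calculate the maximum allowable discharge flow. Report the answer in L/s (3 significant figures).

6.31 L/s

10 µg/L = 0.01 mg/L.
19.0 µg/L = 0.019 mg/L.
Mass balance at complete mixing: C_std·(Q_w + Q_r) = Q_w·C_e + Q_r·C_b.
Rearranging, Q_w = Q_r·(C_std − C_b)/(C_e − C_std) = 1.39·(0.019 − 0.01) / (2 − 0.019) = 0.006315 m³/s.
= 6.315 L/s.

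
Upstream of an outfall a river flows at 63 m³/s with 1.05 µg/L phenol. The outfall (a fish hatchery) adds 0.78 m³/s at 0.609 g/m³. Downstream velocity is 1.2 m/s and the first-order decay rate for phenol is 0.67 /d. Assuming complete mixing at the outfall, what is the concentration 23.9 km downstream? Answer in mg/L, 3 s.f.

0.00727 mg/L

1.05 µg/L = 0.00105 mg/L.
After complete mixing, C₀ = (0.78·0.609 + 63·0.00105) / 63.78 = 0.008485 mg/L.
Travel time t = 2.39e+04 m / 1.2 m/s = 1.992e+04 s = 0.2305 d.
C = 0.008485·exp(−0.67·0.2305) = 0.008485·0.8569 = 0.007271 mg/L.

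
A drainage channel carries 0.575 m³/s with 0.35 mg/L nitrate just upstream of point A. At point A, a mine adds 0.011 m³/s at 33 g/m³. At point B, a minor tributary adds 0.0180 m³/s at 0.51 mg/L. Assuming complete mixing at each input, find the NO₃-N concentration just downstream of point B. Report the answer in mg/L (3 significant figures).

0.949 mg/L

After input A: C = (0.575·0.35 + 0.011·33) / 0.586 = 0.9629 mg/L.
After input B: C = (0.586·0.9629 + 0.018·0.51) / 0.604 = 0.9494 mg/L.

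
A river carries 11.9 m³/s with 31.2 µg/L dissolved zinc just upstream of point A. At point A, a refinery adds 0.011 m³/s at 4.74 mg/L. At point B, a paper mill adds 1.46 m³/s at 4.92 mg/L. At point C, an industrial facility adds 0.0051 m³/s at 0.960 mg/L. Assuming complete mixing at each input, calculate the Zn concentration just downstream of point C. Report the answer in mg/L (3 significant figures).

0.569 mg/L

31.2 µg/L = 0.0312 mg/L.
After input A: C = (11.9·0.0312 + 0.011·4.74) / 11.91 = 0.03555 mg/L.
After input B: C = (11.91·0.03555 + 1.46·4.92) / 13.37 = 0.5689 mg/L.
After input C: C = (13.37·0.5689 + 0.0051·0.96) / 13.38 = 0.569 mg/L.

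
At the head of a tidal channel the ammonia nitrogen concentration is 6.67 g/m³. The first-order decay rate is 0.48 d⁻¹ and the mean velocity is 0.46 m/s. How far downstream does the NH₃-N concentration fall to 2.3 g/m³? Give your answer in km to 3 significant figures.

From C = C₀·e^(−kt), t = ln(C₀/C)/k = ln(6.67/2.3)/0.48 = 1.065/0.48 = 2.218 d.
Distance = v·t = 0.46 m/s × 1.916e+05 s = 8.816e+04 m = 88.16 km.

88.2 km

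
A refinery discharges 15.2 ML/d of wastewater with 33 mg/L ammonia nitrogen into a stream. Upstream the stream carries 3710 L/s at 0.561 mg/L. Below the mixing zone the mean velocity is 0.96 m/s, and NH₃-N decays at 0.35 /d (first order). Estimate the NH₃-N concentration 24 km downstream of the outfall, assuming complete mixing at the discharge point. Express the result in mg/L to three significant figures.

1.83 mg/L

15.2 ML/d = 0.1759 m³/s.
3710 L/s = 3.71 m³/s.
After complete mixing, C₀ = (0.1759·33 + 3.71·0.561) / 3.886 = 2.03 mg/L.
Travel time t = 2.4e+04 m / 0.96 m/s = 2.5e+04 s = 0.2894 d.
C = 2.03·exp(−0.35·0.2894) = 2.03·0.9037 = 1.834 mg/L.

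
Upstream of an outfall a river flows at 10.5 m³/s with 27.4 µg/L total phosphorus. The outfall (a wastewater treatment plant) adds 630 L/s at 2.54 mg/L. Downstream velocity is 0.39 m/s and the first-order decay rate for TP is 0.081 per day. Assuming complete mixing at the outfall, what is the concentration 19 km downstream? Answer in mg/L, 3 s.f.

0.162 mg/L

630 L/s = 0.63 m³/s.
27.4 µg/L = 0.0274 mg/L.
After complete mixing, C₀ = (0.63·2.54 + 10.5·0.0274) / 11.13 = 0.1696 mg/L.
Travel time t = 1.9e+04 m / 0.39 m/s = 4.872e+04 s = 0.5639 d.
C = 0.1696·exp(−0.081·0.5639) = 0.1696·0.9554 = 0.162 mg/L.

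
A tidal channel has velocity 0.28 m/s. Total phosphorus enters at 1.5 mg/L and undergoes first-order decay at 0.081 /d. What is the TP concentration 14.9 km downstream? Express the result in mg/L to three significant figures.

Travel time t = 14.9 km / 0.28 m/s = 1.49e+04/0.28 = 5.321e+04 s = 0.6159 d.
First-order decay: C = 1.5·exp(−0.081·0.6159) = 1.5·0.9513 = 1.427 mg/L.

1.43 mg/L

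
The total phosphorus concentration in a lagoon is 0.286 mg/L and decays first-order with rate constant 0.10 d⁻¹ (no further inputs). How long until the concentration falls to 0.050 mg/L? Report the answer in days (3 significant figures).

17.4 d

t = ln(C₀/C)/k = ln(0.286/0.050)/0.10 = 1.744/0.10 = 17.44 d.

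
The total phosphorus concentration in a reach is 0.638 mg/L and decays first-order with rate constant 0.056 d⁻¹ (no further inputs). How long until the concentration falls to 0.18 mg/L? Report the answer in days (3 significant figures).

22.6 d

t = ln(C₀/C)/k = ln(0.638/0.18)/0.056 = 1.265/0.056 = 22.6 d.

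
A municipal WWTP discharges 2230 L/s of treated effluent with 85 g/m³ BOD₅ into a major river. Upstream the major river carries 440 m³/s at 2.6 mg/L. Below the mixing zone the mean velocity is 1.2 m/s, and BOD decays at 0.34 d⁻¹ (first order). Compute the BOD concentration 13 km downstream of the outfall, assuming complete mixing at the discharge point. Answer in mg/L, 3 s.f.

2230 L/s = 2.23 m³/s.
After complete mixing, C₀ = (2.23·85 + 440·2.6) / 442.2 = 3.016 mg/L.
Travel time t = 1.3e+04 m / 1.2 m/s = 1.083e+04 s = 0.1254 d.
C = 3.016·exp(−0.34·0.1254) = 3.016·0.9583 = 2.89 mg/L.

2.89 mg/L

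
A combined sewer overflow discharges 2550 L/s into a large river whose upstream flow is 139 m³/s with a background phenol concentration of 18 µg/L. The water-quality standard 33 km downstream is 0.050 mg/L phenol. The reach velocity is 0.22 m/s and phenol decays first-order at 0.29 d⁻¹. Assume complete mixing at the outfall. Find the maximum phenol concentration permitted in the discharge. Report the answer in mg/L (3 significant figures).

2550 L/s = 2.55 m³/s.
18 µg/L = 0.018 mg/L.
Travel time to the compliance point: t = 3.3e+04/0.22 = 1.5e+05 s = 1.736 d; decay factor exp(−0.29·1.736) = 0.6044.
So the concentration just after mixing may be at most 0.05/0.6044 = 0.08272 mg/L.
Mass balance: 0.08272·141.6 = 2.55·Cₑ + 139·0.018.
Cₑ = (11.71 − 2.502) / 2.55 = 3.611 mg/L.

3.61 mg/L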